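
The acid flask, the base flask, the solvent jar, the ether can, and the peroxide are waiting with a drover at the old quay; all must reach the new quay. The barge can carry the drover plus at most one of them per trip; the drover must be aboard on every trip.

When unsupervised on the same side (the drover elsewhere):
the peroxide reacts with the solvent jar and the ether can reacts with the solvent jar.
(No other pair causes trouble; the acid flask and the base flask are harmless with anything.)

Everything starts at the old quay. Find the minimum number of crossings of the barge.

11

Counting alone: the drover can take at most 1 across per trip to the new quay, so moving all 5 needs at least 5 loaded trips out, with a return between consecutive ones — at least 9 crossings.
The safety rule pushes this higher. Following every safe sequence of crossings, the most of the 5 that can be at the new quay as the barge arrives there on crossing 9 is 4 — never all 5.
So no plan with fewer than 11 crossings exists, and this one achieves 11:
1. Drover goes to the new quay with the solvent jar.  [the old quay: the acid flask, the base flask, the ether can, the peroxide | the new quay: the solvent jar]
2. Drover goes back to the old quay alone.  [the old quay: the acid flask, the base flask, the ether can, the peroxide | the new quay: the solvent jar]
3. Drover goes to the new quay with the acid flask.  [the old quay: the base flask, the ether can, the peroxide | the new quay: the acid flask, the solvent jar]
4. Drover goes back to the old quay alone.  [the old quay: the base flask, the ether can, the peroxide | the new quay: the acid flask, the solvent jar]
5. Drover goes to the new quay with the base flask.  [the old quay: the ether can, the peroxide | the new quay: the acid flask, the base flask, the solvent jar]
6. Drover goes back to the old quay alone.  [the old quay: the ether can, the peroxide | the new quay: the acid flask, the base flask, the solvent jar]
7. Drover goes to the new quay with the ether can.  [the old quay: the peroxide | the new quay: the acid flask, the base flask, the ether can, the solvent jar]
8. Drover goes back to the old quay with the solvent jar.  [the old quay: the peroxide, the solvent jar | the new quay: the acid flask, the base flask, the ether can]
9. Drover goes to the new quay with the peroxide.  [the old quay: the solvent jar | the new quay: the acid flask, the base flask, the ether can, the peroxide]
10. Drover goes back to the old quay alone.  [the old quay: the solvent jar | the new quay: the acid flask, the base flask, the ether can, the peroxide]
11. Drover goes to the new quay with the solvent jar.  [the old quay: — | the new quay: the acid flask, the base flask, the ether can, the peroxide, the solvent jar]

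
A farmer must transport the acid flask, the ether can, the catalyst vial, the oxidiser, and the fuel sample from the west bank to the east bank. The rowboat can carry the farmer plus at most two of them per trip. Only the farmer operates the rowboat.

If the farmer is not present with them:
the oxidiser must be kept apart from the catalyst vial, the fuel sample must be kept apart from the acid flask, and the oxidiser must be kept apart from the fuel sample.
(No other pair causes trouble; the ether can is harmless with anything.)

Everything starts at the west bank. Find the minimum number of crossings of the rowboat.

Counting alone: the farmer can take at most 2 across per trip to the east bank, so moving all 5 needs at least 3 loaded trips out, with a return between consecutive ones — at least 5 crossings.
The plan below uses exactly 5 crossings, so it is optimal:
1. Farmer goes to the east bank with the acid flask and the oxidiser.  [the west bank: the catalyst vial, the ether can, the fuel sample | the east bank: the acid flask, the oxidiser]
2. Farmer goes back to the west bank alone.  [the west bank: the catalyst vial, the ether can, the fuel sample | the east bank: the acid flask, the oxidiser]
3. Farmer goes to the east bank with the ether can.  [the west bank: the catalyst vial, the fuel sample | the east bank: the acid flask, the ether can, the oxidiser]
4. Farmer goes back to the west bank alone.  [the west bank: the catalyst vial, the fuel sample | the east bank: the acid flask, the ether can, the oxidiser]
5. Farmer goes to the east bank with the catalyst vial and the fuel sample.  [the west bank: — | the east bank: the acid flask, the catalyst vial, the ether can, the fuel sample, the oxidiser]

5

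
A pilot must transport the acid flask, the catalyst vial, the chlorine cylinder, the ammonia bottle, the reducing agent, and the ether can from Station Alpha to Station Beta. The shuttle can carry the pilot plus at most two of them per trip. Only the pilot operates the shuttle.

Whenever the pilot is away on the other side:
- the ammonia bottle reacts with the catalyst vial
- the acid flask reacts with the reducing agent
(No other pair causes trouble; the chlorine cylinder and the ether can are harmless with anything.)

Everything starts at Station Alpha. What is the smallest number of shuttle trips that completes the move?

Counting alone: the pilot can take at most 2 across per trip to Station Beta, so moving all 6 needs at least 3 loaded trips out, with a return between consecutive ones — at least 5 crossings.
The plan below uses exactly 5 crossings, so it is optimal:
1. Pilot goes to Station Beta with the acid flask and the catalyst vial.  [Station Alpha: the ammonia bottle, the chlorine cylinder, the ether can, the reducing agent | Station Beta: the acid flask, the catalyst vial]
2. Pilot goes back to Station Alpha alone.  [Station Alpha: the ammonia bottle, the chlorine cylinder, the ether can, the reducing agent | Station Beta: the acid flask, the catalyst vial]
3. Pilot goes to Station Beta with the chlorine cylinder and the ether can.  [Station Alpha: the ammonia bottle, the reducing agent | Station Beta: the acid flask, the catalyst vial, the chlorine cylinder, the ether can]
4. Pilot goes back to Station Alpha alone.  [Station Alpha: the ammonia bottle, the reducing agent | Station Beta: the acid flask, the catalyst vial, the chlorine cylinder, the ether can]
5. Pilot goes to Station Beta with the ammonia bottle and the reducing agent.  [Station Alpha: — | Station Beta: the acid flask, the ammonia bottle, the catalyst vial, the chlorine cylinder, the ether can, the reducing agent]

5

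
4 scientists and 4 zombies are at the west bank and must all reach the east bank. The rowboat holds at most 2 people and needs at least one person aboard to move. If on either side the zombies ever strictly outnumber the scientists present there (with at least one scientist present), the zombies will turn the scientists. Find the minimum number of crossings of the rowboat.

Following every safe sequence of crossings from the start, the most of the 8 that can be at the east bank as the rowboat arrives there on crossings 1, 3, 5 is 2, 3, 4 respectively; the best ever achieved is 4 of 8.
From crossing 7 on, no configuration arises that was not already reachable earlier: only 11 distinct safe configurations (who is on which side, and where the rowboat is) can ever be reached, none of them has everyone across, and every continuation just revisits them. They are: 0 scientists + 0 zombies across (rowboat back at the start); 0 scientists + 1 zombie across (rowboat there); 0 scientists + 1 zombie across (rowboat back at the start); 0 scientists + 2 zombies across (rowboat there); 0 scientists + 2 zombies across (rowboat back at the start); 0 scientists + 3 zombies across (rowboat there); 0 scientists + 3 zombies across (rowboat back at the start); 0 scientists + 4 zombies across (rowboat there); 1 scientist + 1 zombie across (rowboat there); 1 scientist + 1 zombie across (rowboat back at the start); 2 scientists + 2 zombies across (rowboat there). So no valid plan exists.

impossible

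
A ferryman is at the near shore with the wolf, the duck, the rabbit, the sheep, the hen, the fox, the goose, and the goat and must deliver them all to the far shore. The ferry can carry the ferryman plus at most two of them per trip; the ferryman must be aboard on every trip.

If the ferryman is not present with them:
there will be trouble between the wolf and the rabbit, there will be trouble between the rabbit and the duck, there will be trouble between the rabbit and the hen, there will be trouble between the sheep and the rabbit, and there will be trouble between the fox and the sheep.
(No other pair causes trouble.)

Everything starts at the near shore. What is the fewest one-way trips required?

9

Counting alone: the ferryman can take at most 2 across per trip to the far shore, so moving all 8 needs at least 4 loaded trips out, with a return between consecutive ones — at least 7 crossings.
The safety rule pushes this higher. Following every safe sequence of crossings, the most of the 8 that can be at the far shore as the ferry arrives there on crossing 7 is 7 — never all 8.
So no plan with fewer than 9 crossings exists, and this one achieves 9:
1. Ferryman goes to the far shore with the rabbit and the sheep.  [the near shore: the duck, the fox, the goat, the goose, the hen, the wolf | the far shore: the rabbit, the sheep]
2. Ferryman goes back to the near shore with the rabbit.  [the near shore: the duck, the fox, the goat, the goose, the hen, the rabbit, the wolf | the far shore: the sheep]
3. Ferryman goes to the far shore with the rabbit and the wolf.  [the near shore: the duck, the fox, the goat, the goose, the hen | the far shore: the rabbit, the sheep, the wolf]
4. Ferryman goes back to the near shore with the rabbit.  [the near shore: the duck, the fox, the goat, the goose, the hen, the rabbit | the far shore: the sheep, the wolf]
5. Ferryman goes to the far shore with the duck and the hen.  [the near shore: the fox, the goat, the goose, the rabbit | the far shore: the duck, the hen, the sheep, the wolf]
6. Ferryman goes back to the near shore alone.  [the near shore: the fox, the goat, the goose, the rabbit | the far shore: the duck, the hen, the sheep, the wolf]
7. Ferryman goes to the far shore with the goat and the goose.  [the near shore: the fox, the rabbit | the far shore: the duck, the goat, the goose, the hen, the sheep, the wolf]
8. Ferryman goes back to the near shore alone.  [the near shore: the fox, the rabbit | the far shore: the duck, the goat, the goose, the hen, the sheep, the wolf]
9. Ferryman goes to the far shore with the fox and the rabbit.  [the near shore: — | the far shore: the duck, the fox, the goat, the goose, the hen, the rabbit, the sheep, the wolf]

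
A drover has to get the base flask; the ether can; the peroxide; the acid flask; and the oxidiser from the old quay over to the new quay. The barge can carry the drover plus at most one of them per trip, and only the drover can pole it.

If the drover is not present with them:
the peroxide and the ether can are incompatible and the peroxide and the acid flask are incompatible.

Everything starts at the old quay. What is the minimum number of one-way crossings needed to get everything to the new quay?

Counting alone: the drover can take at most 1 across per trip to the new quay, so moving all 5 needs at least 5 loaded trips out, with a return between consecutive ones — at least 9 crossings.
The safety rule pushes this higher. Following every safe sequence of crossings, the most of the 5 that can be at the new quay as the barge arrives there on crossing 9 is 4 — never all 5.
So no plan with fewer than 11 crossings exists, and this one achieves 11:
1. Drover goes to the new quay with the peroxide.  [the old quay: the acid flask, the base flask, the ether can, the oxidiser | the new quay: the peroxide]
2. Drover goes back to the old quay alone.  [the old quay: the acid flask, the base flask, the ether can, the oxidiser | the new quay: the peroxide]
3. Drover goes to the new quay with the base flask.  [the old quay: the acid flask, the ether can, the oxidiser | the new quay: the base flask, the peroxide]
4. Drover goes back to the old quay alone.  [the old quay: the acid flask, the ether can, the oxidiser | the new quay: the base flask, the peroxide]
5. Drover goes to the new quay with the ether can.  [the old quay: the acid flask, the oxidiser | the new quay: the base flask, the ether can, the peroxide]
6. Drover goes back to the old quay with the peroxide.  [the old quay: the acid flask, the oxidiser, the peroxide | the new quay: the base flask, the ether can]
7. Drover goes to the new quay with the acid flask.  [the old quay: the oxidiser, the peroxide | the new quay: the acid flask, the base flask, the ether can]
8. Drover goes back to the old quay alone.  [the old quay: the oxidiser, the peroxide | the new quay: the acid flask, the base flask, the ether can]
9. Drover goes to the new quay with the oxidiser.  [the old quay: the peroxide | the new quay: the acid flask, the base flask, the ether can, the oxidiser]
10. Drover goes back to the old quay alone.  [the old quay: the peroxide | the new quay: the acid flask, the base flask, the ether can, the oxidiser]
11. Drover goes to the new quay with the peroxide.  [the old quay: — | the new quay: the acid flask, the base flask, the ether can, the oxidiser, the peroxide]

11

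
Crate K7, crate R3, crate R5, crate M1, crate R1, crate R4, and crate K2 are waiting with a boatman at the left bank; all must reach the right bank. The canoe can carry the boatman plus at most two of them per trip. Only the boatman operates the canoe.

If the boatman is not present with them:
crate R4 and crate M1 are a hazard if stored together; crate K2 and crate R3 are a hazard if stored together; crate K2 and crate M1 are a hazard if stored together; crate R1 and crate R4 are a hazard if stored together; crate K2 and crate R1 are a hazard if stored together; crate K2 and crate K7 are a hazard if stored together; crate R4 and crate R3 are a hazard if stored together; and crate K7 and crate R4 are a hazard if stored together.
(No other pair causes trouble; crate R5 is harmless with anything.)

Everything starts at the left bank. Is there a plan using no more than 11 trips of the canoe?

Yes

Yes — this plan uses 9 crossings (≤ 11):
1. Boatman goes to the right bank with crate K2 and crate R4.
2. Boatman goes back to the left bank alone.
3. Boatman goes to the right bank with crate R5.
4. Boatman goes back to the left bank alone.
5. Boatman goes to the right bank with crate K7 and crate R3.
6. Boatman goes back to the left bank with crate K2 and crate R4.
7. Boatman goes to the right bank with crate M1 and crate R1.
8. Boatman goes back to the left bank alone.
9. Boatman goes to the right bank with crate K2 and crate R4.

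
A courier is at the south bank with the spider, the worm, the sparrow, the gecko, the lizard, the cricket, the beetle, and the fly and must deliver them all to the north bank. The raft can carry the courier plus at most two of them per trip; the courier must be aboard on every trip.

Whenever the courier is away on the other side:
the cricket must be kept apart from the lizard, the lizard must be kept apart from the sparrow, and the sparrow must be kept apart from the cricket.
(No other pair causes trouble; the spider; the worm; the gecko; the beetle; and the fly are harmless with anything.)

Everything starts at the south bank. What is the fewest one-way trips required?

Counting alone: the courier can take at most 2 across per trip to the north bank, so moving all 8 needs at least 4 loaded trips out, with a return between consecutive ones — at least 7 crossings.
The safety rule pushes this higher. Following every safe sequence of crossings, the most of the 8 that can be at the north bank as the raft arrives there on crossings 7, 9, 11 is 5, 6, 7 respectively — never all 8.
So no plan with fewer than 13 crossings exists, and this one achieves 13:
1. Courier goes to the north bank with the lizard and the sparrow.  [the south bank: the beetle, the cricket, the fly, the gecko, the spider, the worm | the north bank: the lizard, the sparrow]
2. Courier goes back to the south bank with the sparrow.  [the south bank: the beetle, the cricket, the fly, the gecko, the sparrow, the spider, the worm | the north bank: the lizard]
3. Courier goes to the north bank with the sparrow and the spider.  [the south bank: the beetle, the cricket, the fly, the gecko, the worm | the north bank: the lizard, the sparrow, the spider]
4. Courier goes back to the south bank with the sparrow.  [the south bank: the beetle, the cricket, the fly, the gecko, the sparrow, the worm | the north bank: the lizard, the spider]
5. Courier goes to the north bank with the sparrow and the worm.  [the south bank: the beetle, the cricket, the fly, the gecko | the north bank: the lizard, the sparrow, the spider, the worm]
6. Courier goes back to the south bank with the sparrow.  [the south bank: the beetle, the cricket, the fly, the gecko, the sparrow | the north bank: the lizard, the spider, the worm]
7. Courier goes to the north bank with the gecko and the sparrow.  [the south bank: the beetle, the cricket, the fly | the north bank: the gecko, the lizard, the sparrow, the spider, the worm]
8. Courier goes back to the south bank with the sparrow.  [the south bank: the beetle, the cricket, the fly, the sparrow | the north bank: the gecko, the lizard, the spider, the worm]
9. Courier goes to the north bank with the beetle and the sparrow.  [the south bank: the cricket, the fly | the north bank: the beetle, the gecko, the lizard, the sparrow, the spider, the worm]
10. Courier goes back to the south bank with the sparrow.  [the south bank: the cricket, the fly, the sparrow | the north bank: the beetle, the gecko, the lizard, the spider, the worm]
11. Courier goes to the north bank with the fly and the sparrow.  [the south bank: the cricket | the north bank: the beetle, the fly, the gecko, the lizard, the sparrow, the spider, the worm]
12. Courier goes back to the south bank with the sparrow.  [the south bank: the cricket, the sparrow | the north bank: the beetle, the fly, the gecko, the lizard, the spider, the worm]
13. Courier goes to the north bank with the cricket and the sparrow.  [the south bank: — | the north bank: the beetle, the cricket, the fly, the gecko, the lizard, the sparrow, the spider, the worm]

13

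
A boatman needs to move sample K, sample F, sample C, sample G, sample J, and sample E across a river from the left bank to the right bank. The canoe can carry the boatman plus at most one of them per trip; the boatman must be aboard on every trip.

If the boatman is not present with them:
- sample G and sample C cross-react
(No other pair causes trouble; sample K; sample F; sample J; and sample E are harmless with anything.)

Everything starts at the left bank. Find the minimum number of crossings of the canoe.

Counting alone: the boatman can take at most 1 across per trip to the right bank, so moving all 6 needs at least 6 loaded trips out, with a return between consecutive ones — at least 11 crossings.
The plan below uses exactly 11 crossings, so it is optimal:
1. Boatman goes to the right bank with sample C.  [the left bank: sample E, sample F, sample G, sample J, sample K | the right bank: sample C]
2. Boatman goes back to the left bank alone.  [the left bank: sample E, sample F, sample G, sample J, sample K | the right bank: sample C]
3. Boatman goes to the right bank with sample K.  [the left bank: sample E, sample F, sample G, sample J | the right bank: sample C, sample K]
4. Boatman goes back to the left bank alone.  [the left bank: sample E, sample F, sample G, sample J | the right bank: sample C, sample K]
5. Boatman goes to the right bank with sample F.  [the left bank: sample E, sample G, sample J | the right bank: sample C, sample F, sample K]
6. Boatman goes back to the left bank alone.  [the left bank: sample E, sample G, sample J | the right bank: sample C, sample F, sample K]
7. Boatman goes to the right bank with sample J.  [the left bank: sample E, sample G | the right bank: sample C, sample F, sample J, sample K]
8. Boatman goes back to the left bank alone.  [the left bank: sample E, sample G | the right bank: sample C, sample F, sample J, sample K]
9. Boatman goes to the right bank with sample E.  [the left bank: sample G | the right bank: sample C, sample E, sample F, sample J, sample K]
10. Boatman goes back to the left bank alone.  [the left bank: sample G | the right bank: sample C, sample E, sample F, sample J, sample K]
11. Boatman goes to the right bank with sample G.  [the left bank: — | the right bank: sample C, sample E, sample F, sample G, sample J, sample K]

11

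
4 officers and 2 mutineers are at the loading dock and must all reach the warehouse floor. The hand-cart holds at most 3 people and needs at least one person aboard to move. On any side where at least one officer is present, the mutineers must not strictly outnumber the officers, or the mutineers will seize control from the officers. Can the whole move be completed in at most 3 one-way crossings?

No

Counting alone: each trip to the warehouse floor takes at most 3 across and each return brings at least 1 back, so after t trips out (and t−1 returns) at most 3t − (t−1) of the 6 are across; that first reaches 6 at t = 3, so at least 5 crossings are needed.
Since 3 < 5, 3 crossings cannot be enough. (The shortest complete plan in fact takes 5:)
1. 2 mutineers → the warehouse floor.  (the loading dock: 4O 0M; the warehouse floor: 0O 2M)
2. 1 mutineer ← the loading dock.  (the loading dock: 4O 1M; the warehouse floor: 0O 1M)
3. 2 officers and 1 mutineer → the warehouse floor.  (the loading dock: 2O 0M; the warehouse floor: 2O 2M)
4. 1 mutineer ← the loading dock.  (the loading dock: 2O 1M; the warehouse floor: 2O 1M)
5. 2 officers and 1 mutineer → the warehouse floor.  (the loading dock: 0O 0M; the warehouse floor: 4O 2M)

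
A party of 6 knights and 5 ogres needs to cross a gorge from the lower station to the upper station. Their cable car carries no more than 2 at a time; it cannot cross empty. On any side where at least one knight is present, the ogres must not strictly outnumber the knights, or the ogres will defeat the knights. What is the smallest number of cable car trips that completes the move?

Counting alone: each trip to the upper station takes at most 2 across and each return brings at least 1 back, so after t trips out (and t−1 returns) at most 2t − (t−1) of the 11 are across; that first reaches 11 at t = 10, so at least 19 crossings are needed.
The plan below uses exactly 19 crossings, so it is optimal:
1. 2 ogres → the upper station.  (the lower station: 6K 3O; the upper station: 0K 2O)
2. 1 ogre ← the lower station.  (the lower station: 6K 4O; the upper station: 0K 1O)
3. 2 ogres → the upper station.  (the lower station: 6K 2O; the upper station: 0K 3O)
4. 1 ogre ← the lower station.  (the lower station: 6K 3O; the upper station: 0K 2O)
5. 2 knights → the upper station.  (the lower station: 4K 3O; the upper station: 2K 2O)
6. 1 ogre ← the lower station.  (the lower station: 4K 4O; the upper station: 2K 1O)
7. 1 knight and 1 ogre → the upper station.  (the lower station: 3K 3O; the upper station: 3K 2O)
8. 1 knight ← the lower station.  (the lower station: 4K 3O; the upper station: 2K 2O)
9. 1 knight and 1 ogre → the upper station.  (the lower station: 3K 2O; the upper station: 3K 3O)
10. 1 ogre ← the lower station.  (the lower station: 3K 3O; the upper station: 3K 2O)
11. 1 knight and 1 ogre → the upper station.  (the lower station: 2K 2O; the upper station: 4K 3O)
12. 1 knight ← the lower station.  (the lower station: 3K 2O; the upper station: 3K 3O)
13. 1 knight and 1 ogre → the upper station.  (the lower station: 2K 1O; the upper station: 4K 4O)
14. 1 ogre ← the lower station.  (the lower station: 2K 2O; the upper station: 4K 3O)
15. 1 knight and 1 ogre → the upper station.  (the lower station: 1K 1O; the upper station: 5K 4O)
16. 1 knight ← the lower station.  (the lower station: 2K 1O; the upper station: 4K 4O)
17. 1 knight and 1 ogre → the upper station.  (the lower station: 1K 0O; the upper station: 5K 5O)
18. 1 ogre ← the lower station.  (the lower station: 1K 1O; the upper station: 5K 4O)
19. 1 knight and 1 ogre → the upper station.  (the lower station: 0K 0O; the upper station: 6K 5O)

19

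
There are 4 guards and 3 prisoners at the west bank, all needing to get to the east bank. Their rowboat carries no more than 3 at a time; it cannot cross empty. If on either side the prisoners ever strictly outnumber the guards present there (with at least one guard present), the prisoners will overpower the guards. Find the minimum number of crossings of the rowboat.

5

Counting alone: each trip to the east bank takes at most 3 across and each return brings at least 1 back, so after t trips out (and t−1 returns) at most 3t − (t−1) of the 7 are across; that first reaches 7 at t = 3, so at least 5 crossings are needed.
The plan below uses exactly 5 crossings, so it is optimal:
1. 3 prisoners → the east bank.  (the west bank: 4G 0P; the east bank: 0G 3P)
2. 1 prisoner ← the west bank.  (the west bank: 4G 1P; the east bank: 0G 2P)
3. 3 guards → the east bank.  (the west bank: 1G 1P; the east bank: 3G 2P)
4. 1 guard ← the west bank.  (the west bank: 2G 1P; the east bank: 2G 2P)
5. 2 guards and 1 prisoner → the east bank.  (the west bank: 0G 0P; the east bank: 4G 3P)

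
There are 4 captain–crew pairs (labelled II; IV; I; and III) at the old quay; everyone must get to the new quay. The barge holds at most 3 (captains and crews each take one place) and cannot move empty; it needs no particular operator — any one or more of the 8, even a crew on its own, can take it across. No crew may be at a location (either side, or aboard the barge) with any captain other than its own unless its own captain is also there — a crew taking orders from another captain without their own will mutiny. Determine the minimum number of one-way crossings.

9

Counting alone: each trip to the new quay takes at most 3 across and each return brings at least 1 back, so after t trips out (and t−1 returns) at most 3t − (t−1) of the 8 are across; that first reaches 8 at t = 4, so at least 7 crossings are needed.
The safety rule pushes this higher. Following every safe sequence of crossings, the most of the 8 that can be at the new quay as the barge arrives there on crossing 7 is 7 — never all 8.
So no plan with fewer than 9 crossings exists, and this one achieves 9:
1. captain II and crew II cross → the new quay.
2. captain II crosses ← the old quay.
3. captain II, captain IV, and crew IV cross → the new quay.
4. captain II and crew II cross ← the old quay.
5. captain I, captain II, and captain III cross → the new quay.
6. crew IV crosses ← the old quay.
7. crew II and crew IV cross → the new quay.
8. crew II crosses ← the old quay.
9. crew I, crew II, and crew III cross → the new quay.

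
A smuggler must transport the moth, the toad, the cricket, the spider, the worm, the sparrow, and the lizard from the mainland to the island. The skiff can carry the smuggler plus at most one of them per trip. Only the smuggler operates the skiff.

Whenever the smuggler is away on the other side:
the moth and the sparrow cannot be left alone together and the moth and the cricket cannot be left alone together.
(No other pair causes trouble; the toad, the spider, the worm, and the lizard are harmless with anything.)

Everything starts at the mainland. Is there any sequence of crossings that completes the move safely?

Yes

1. Smuggler goes to the island with the moth.  [the mainland: the cricket, the lizard, the sparrow, the spider, the toad, the worm | the island: the moth]
2. Smuggler goes back to the mainland alone.  [the mainland: the cricket, the lizard, the sparrow, the spider, the toad, the worm | the island: the moth]
3. Smuggler goes to the island with the toad.  [the mainland: the cricket, the lizard, the sparrow, the spider, the worm | the island: the moth, the toad]
4. Smuggler goes back to the mainland alone.  [the mainland: the cricket, the lizard, the sparrow, the spider, the worm | the island: the moth, the toad]
5. Smuggler goes to the island with the cricket.  [the mainland: the lizard, the sparrow, the spider, the worm | the island: the cricket, the moth, the toad]
6. Smuggler goes back to the mainland with the moth.  [the mainland: the lizard, the moth, the sparrow, the spider, the worm | the island: the cricket, the toad]
7. Smuggler goes to the island with the sparrow.  [the mainland: the lizard, the moth, the spider, the worm | the island: the cricket, the sparrow, the toad]
8. Smuggler goes back to the mainland alone.  [the mainland: the lizard, the moth, the spider, the worm | the island: the cricket, the sparrow, the toad]
9. Smuggler goes to the island with the spider.  [the mainland: the lizard, the moth, the worm | the island: the cricket, the sparrow, the spider, the toad]
10. Smuggler goes back to the mainland alone.  [the mainland: the lizard, the moth, the worm | the island: the cricket, the sparrow, the spider, the toad]
11. Smuggler goes to the island with the worm.  [the mainland: the lizard, the moth | the island: the cricket, the sparrow, the spider, the toad, the worm]
12. Smuggler goes back to the mainland alone.  [the mainland: the lizard, the moth | the island: the cricket, the sparrow, the spider, the toad, the worm]
13. Smuggler goes to the island with the lizard.  [the mainland: the moth | the island: the cricket, the lizard, the sparrow, the spider, the toad, the worm]
14. Smuggler goes back to the mainland alone.  [the mainland: the moth | the island: the cricket, the lizard, the sparrow, the spider, the toad, the worm]
15. Smuggler goes to the island with the moth.  [the mainland: — | the island: the cricket, the lizard, the moth, the sparrow, the spider, the toad, the worm]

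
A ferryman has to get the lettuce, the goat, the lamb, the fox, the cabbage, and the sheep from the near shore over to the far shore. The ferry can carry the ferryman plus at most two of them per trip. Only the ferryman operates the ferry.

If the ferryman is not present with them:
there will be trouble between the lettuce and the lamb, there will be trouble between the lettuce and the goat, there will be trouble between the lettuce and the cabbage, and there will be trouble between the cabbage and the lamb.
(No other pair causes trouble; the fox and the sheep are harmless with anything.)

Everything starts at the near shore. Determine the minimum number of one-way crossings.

Counting alone: the ferryman can take at most 2 across per trip to the far shore, so moving all 6 needs at least 3 loaded trips out, with a return between consecutive ones — at least 5 crossings.
The safety rule pushes this higher. Following every safe sequence of crossings, the most of the 6 that can be at the far shore as the ferry arrives there on crossings 5, 7 is 4, 5 respectively — never all 6.
So no plan with fewer than 9 crossings exists, and this one achieves 9:
1. Ferryman goes to the far shore with the lamb and the lettuce.  [the near shore: the cabbage, the fox, the goat, the sheep | the far shore: the lamb, the lettuce]
2. Ferryman goes back to the near shore with the lettuce.  [the near shore: the cabbage, the fox, the goat, the lettuce, the sheep | the far shore: the lamb]
3. Ferryman goes to the far shore with the goat and the lettuce.  [the near shore: the cabbage, the fox, the sheep | the far shore: the goat, the lamb, the lettuce]
4. Ferryman goes back to the near shore with the lettuce.  [the near shore: the cabbage, the fox, the lettuce, the sheep | the far shore: the goat, the lamb]
5. Ferryman goes to the far shore with the fox and the lettuce.  [the near shore: the cabbage, the sheep | the far shore: the fox, the goat, the lamb, the lettuce]
6. Ferryman goes back to the near shore with the lettuce.  [the near shore: the cabbage, the lettuce, the sheep | the far shore: the fox, the goat, the lamb]
7. Ferryman goes to the far shore with the lettuce and the sheep.  [the near shore: the cabbage | the far shore: the fox, the goat, the lamb, the lettuce, the sheep]
8. Ferryman goes back to the near shore with the lettuce.  [the near shore: the cabbage, the lettuce | the far shore: the fox, the goat, the lamb, the sheep]
9. Ferryman goes to the far shore with the cabbage and the lettuce.  [the near shore: — | the far shore: the cabbage, the fox, the goat, the lamb, the lettuce, the sheep]

9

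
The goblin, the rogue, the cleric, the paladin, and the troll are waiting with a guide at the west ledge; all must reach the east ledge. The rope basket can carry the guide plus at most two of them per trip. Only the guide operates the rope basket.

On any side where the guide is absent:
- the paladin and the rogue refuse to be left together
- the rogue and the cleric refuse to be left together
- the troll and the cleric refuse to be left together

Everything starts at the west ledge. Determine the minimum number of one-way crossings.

Counting alone: the guide can take at most 2 across per trip to the east ledge, so moving all 5 needs at least 3 loaded trips out, with a return between consecutive ones — at least 5 crossings.
The plan below uses exactly 5 crossings, so it is optimal:
1. Guide goes to the east ledge with the cleric and the rogue.  [the west ledge: the goblin, the paladin, the troll | the east ledge: the cleric, the rogue]
2. Guide goes back to the west ledge with the rogue.  [the west ledge: the goblin, the paladin, the rogue, the troll | the east ledge: the cleric]
3. Guide goes to the east ledge with the goblin and the paladin.  [the west ledge: the rogue, the troll | the east ledge: the cleric, the goblin, the paladin]
4. Guide goes back to the west ledge alone.  [the west ledge: the rogue, the troll | the east ledge: the cleric, the goblin, the paladin]
5. Guide goes to the east ledge with the rogue and the troll.  [the west ledge: — | the east ledge: the cleric, the goblin, the paladin, the rogue, the troll]

5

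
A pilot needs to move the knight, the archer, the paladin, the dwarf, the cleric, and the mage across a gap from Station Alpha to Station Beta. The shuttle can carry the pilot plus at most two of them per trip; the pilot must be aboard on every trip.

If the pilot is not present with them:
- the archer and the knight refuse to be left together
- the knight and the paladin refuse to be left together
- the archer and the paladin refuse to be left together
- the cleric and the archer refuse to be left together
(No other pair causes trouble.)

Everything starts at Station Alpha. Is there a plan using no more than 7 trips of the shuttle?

No

Counting alone: the pilot can take at most 2 across per trip to Station Beta, so moving all 6 needs at least 3 loaded trips out, with a return between consecutive ones — at least 5 crossings.
The safety rule pushes this higher. Following every safe sequence of crossings, the most of the 6 that can be at Station Beta as the shuttle arrives there on crossings 5, 7 is 4, 5 respectively — never all 6.
So the move cannot be finished within 7 crossings. (The shortest complete plan takes 9:)
1. Pilot goes to Station Beta with the archer and the knight.  [Station Alpha: the cleric, the dwarf, the mage, the paladin | Station Beta: the archer, the knight]
2. Pilot goes back to Station Alpha with the knight.  [Station Alpha: the cleric, the dwarf, the knight, the mage, the paladin | Station Beta: the archer]
3. Pilot goes to Station Beta with the dwarf and the knight.  [Station Alpha: the cleric, the mage, the paladin | Station Beta: the archer, the dwarf, the knight]
4. Pilot goes back to Station Alpha with the knight.  [Station Alpha: the cleric, the knight, the mage, the paladin | Station Beta: the archer, the dwarf]
5. Pilot goes to Station Beta with the cleric and the knight.  [Station Alpha: the mage, the paladin | Station Beta: the archer, the cleric, the dwarf, the knight]
6. Pilot goes back to Station Alpha with the archer.  [Station Alpha: the archer, the mage, the paladin | Station Beta: the cleric, the dwarf, the knight]
7. Pilot goes to Station Beta with the archer and the mage.  [Station Alpha: the paladin | Station Beta: the archer, the cleric, the dwarf, the knight, the mage]
8. Pilot goes back to Station Alpha with the archer.  [Station Alpha: the archer, the paladin | Station Beta: the cleric, the dwarf, the knight, the mage]
9. Pilot goes to Station Beta with the archer and the paladin.  [Station Alpha: — | Station Beta: the archer, the cleric, the dwarf, the knight, the mage, the paladin]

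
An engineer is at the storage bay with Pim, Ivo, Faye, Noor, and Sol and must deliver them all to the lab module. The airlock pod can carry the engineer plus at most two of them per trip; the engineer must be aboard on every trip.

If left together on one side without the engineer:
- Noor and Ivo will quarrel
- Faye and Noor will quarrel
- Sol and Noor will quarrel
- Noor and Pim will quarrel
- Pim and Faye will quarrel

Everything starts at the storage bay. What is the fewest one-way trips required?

Counting alone: the engineer can take at most 2 across per trip to the lab module, so moving all 5 needs at least 3 loaded trips out, with a return between consecutive ones — at least 5 crossings.
The safety rule pushes this higher. Following every safe sequence of crossings, the most of the 5 that can be at the lab module as the airlock pod arrives there on crossing 5 is 4 — never all 5.
So no plan with fewer than 7 crossings exists, and this one achieves 7:
1. Engineer goes to the lab module with Noor and Pim.
2. Engineer goes back to the storage bay with Pim.
3. Engineer goes to the lab module with Ivo and Pim.
4. Engineer goes back to the storage bay with Noor.
5. Engineer goes to the lab module with Faye and Sol.
6. Engineer goes back to the storage bay with Pim.
7. Engineer goes to the lab module with Noor and Pim.

7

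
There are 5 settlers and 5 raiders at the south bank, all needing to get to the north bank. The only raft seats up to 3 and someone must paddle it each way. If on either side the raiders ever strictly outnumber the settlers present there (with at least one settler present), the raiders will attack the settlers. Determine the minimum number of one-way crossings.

Counting alone: each trip to the north bank takes at most 3 across and each return brings at least 1 back, so after t trips out (and t−1 returns) at most 3t − (t−1) of the 10 are across; that first reaches 10 at t = 5, so at least 9 crossings are needed.
The safety rule pushes this higher. Following every safe sequence of crossings, the most of the 10 that can be at the north bank as the raft arrives there on crossing 9 is 9 — never all 10.
So no plan with fewer than 11 crossings exists, and this one achieves 11:
1. 2 raiders → the north bank.  (the south bank: 5S 3R; the north bank: 0S 2R)
2. 1 raider ← the south bank.  (the south bank: 5S 4R; the north bank: 0S 1R)
3. 3 raiders → the north bank.  (the south bank: 5S 1R; the north bank: 0S 4R)
4. 1 raider ← the south bank.  (the south bank: 5S 2R; the north bank: 0S 3R)
5. 3 settlers → the north bank.  (the south bank: 2S 2R; the north bank: 3S 3R)
6. 1 settler and 1 raider ← the south bank.  (the south bank: 3S 3R; the north bank: 2S 2R)
7. 3 settlers → the north bank.  (the south bank: 0S 3R; the north bank: 5S 2R)
8. 1 raider ← the south bank.  (the south bank: 0S 4R; the north bank: 5S 1R)
9. 2 raiders → the north bank.  (the south bank: 0S 2R; the north bank: 5S 3R)
10. 1 raider ← the south bank.  (the south bank: 0S 3R; the north bank: 5S 2R)
11. 3 raiders → the north bank.  (the south bank: 0S 0R; the north bank: 5S 5R)

11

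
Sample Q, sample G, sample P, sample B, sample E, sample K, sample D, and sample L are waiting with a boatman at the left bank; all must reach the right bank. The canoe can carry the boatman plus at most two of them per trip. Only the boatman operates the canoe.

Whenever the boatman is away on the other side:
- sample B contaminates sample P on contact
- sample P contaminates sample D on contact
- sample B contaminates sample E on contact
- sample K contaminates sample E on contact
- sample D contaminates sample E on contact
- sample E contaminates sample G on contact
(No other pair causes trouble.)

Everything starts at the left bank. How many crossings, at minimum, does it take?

Counting alone: the boatman can take at most 2 across per trip to the right bank, so moving all 8 needs at least 4 loaded trips out, with a return between consecutive ones — at least 7 crossings.
The safety rule pushes this higher. Following every safe sequence of crossings, the most of the 8 that can be at the right bank as the canoe arrives there on crossing 7 is 7 — never all 8.
So no plan with fewer than 9 crossings exists, and this one achieves 9:
1. Boatman goes to the right bank with sample E and sample P.
2. Boatman goes back to the left bank alone.
3. Boatman goes to the right bank with sample L and sample Q.
4. Boatman goes back to the left bank alone.
5. Boatman goes to the right bank with sample B and sample G.
6. Boatman goes back to the left bank with sample E and sample P.
7. Boatman goes to the right bank with sample D and sample K.
8. Boatman goes back to the left bank alone.
9. Boatman goes to the right bank with sample E and sample P.

9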